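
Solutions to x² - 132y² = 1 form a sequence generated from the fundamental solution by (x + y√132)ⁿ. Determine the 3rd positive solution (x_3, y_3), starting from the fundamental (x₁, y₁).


Step 1: Find the fundamental solution (x₁, y₁) of x² - 132y² = 1.
  Expand √132 as a continued fraction. a₀ = ⌊√132⌋ = 11; iterate m_{k+1} = d_k·a_k − m_k, d_{k+1} = (132 − m_{k+1}²)/d_k, a_{k+1} = ⌊(a₀ + m_{k+1})/d_{k+1}⌋ (starting m₀ = 0, d₀ = 1), with convergents p_k = a_k·p_{k-1} + p_{k-2}, q_k = a_k·q_{k-1} + q_{k-2} (p₋₁ = 1, q₋₁ = 0):
  k = 0: a₀ = 11; p₀/q₀ = 11/1; p₀² − 132·q₀² = 121 − 132 = -11.
  k = 1: m = 11, d = 11, a = ⌊(11 + 11)/11⌋ = 2; p/q = (2·11 + 1)/(2·1 + 0) = 23/2; p² − 132·q² = 529 − 528 = 1.
  The first convergent with p² − 132·q² = 1 gives the fundamental solution (x₁, y₁) = (23, 2).
Step 2: Apply the recurrence (x_{n+1}, y_{n+1}) = (x₁x_n + 132y₁y_n, x₁y_n + y₁x_n) repeatedly.
  From (x_1, y_1) = (23, 2): x_2 = 23·23 + 132·2·2 = 1057; y_2 = 23·2 + 2·23 = 92.
  From (x_2, y_2) = (1057, 92): x_3 = 23·1057 + 132·2·92 = 48599; y_3 = 23·92 + 2·1057 = 4230.
Step 3: Verify x_3² - 132·y_3² = 2361862801 - 2361862800 = 1 (should be 1). ✓

(x_1, y_1) = (23, 2); (x_3, y_3) = (48599, 4230).


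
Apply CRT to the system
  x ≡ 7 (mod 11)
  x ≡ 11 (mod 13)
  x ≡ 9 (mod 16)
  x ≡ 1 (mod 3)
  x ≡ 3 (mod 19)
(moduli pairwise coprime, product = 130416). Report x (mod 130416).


Product of moduli M = 11 · 13 · 16 · 3 · 19 = 130416.
Merge one congruence at a time:
  Start: x ≡ 7 (mod 11).
  Combine with x ≡ 11 (mod 13); new modulus lcm = 143.
    Write x = 7 + 11·t and substitute into x ≡ 11 (mod 13): 11·t ≡ 11 − 7 = 4 (mod 13).
    The inverse of 11 mod 13 is 6 (since 11·6 = 66 = 5·13 + 1), so t ≡ 6·4 = 24 ≡ 11 (mod 13).
    Then x = 7 + 11·11 = 128, valid modulo lcm(11, 13) = 143: x ≡ 128 (mod 143).
  Combine with x ≡ 9 (mod 16); new modulus lcm = 2288.
    Write x = 128 + 143·t and substitute into x ≡ 9 (mod 16): 143·t ≡ 9 − 128 = -119 (mod 16).
    Reduce coefficients mod 16: 15·t ≡ 9 (mod 16).
    The inverse of 15 mod 16 is 15 (since 15·15 = 225 = 14·16 + 1), so t ≡ 15·9 = 135 ≡ 7 (mod 16).
    Then x = 128 + 143·7 = 1129, valid modulo lcm(143, 16) = 2288: x ≡ 1129 (mod 2288).
  Combine with x ≡ 1 (mod 3); new modulus lcm = 6864.
    Write x = 1129 + 2288·t and substitute into x ≡ 1 (mod 3): 2288·t ≡ 1 − 1129 = -1128 (mod 3).
    Reduce coefficients mod 3: 2·t ≡ 0 (mod 3).
    The inverse of 2 mod 3 is 2 (since 2·2 = 4 = 1·3 + 1), so t ≡ 2·0 = 0 ≡ 0 (mod 3).
    Then x = 1129 + 2288·0 = 1129, valid modulo lcm(2288, 3) = 6864: x ≡ 1129 (mod 6864).
  Combine with x ≡ 3 (mod 19); new modulus lcm = 130416.
    Write x = 1129 + 6864·t and substitute into x ≡ 3 (mod 19): 6864·t ≡ 3 − 1129 = -1126 (mod 19).
    Reduce coefficients mod 19: 5·t ≡ 14 (mod 19).
    The inverse of 5 mod 19 is 4 (since 5·4 = 20 = 1·19 + 1), so t ≡ 4·14 = 56 ≡ 18 (mod 19).
    Then x = 1129 + 6864·18 = 124681, valid modulo lcm(6864, 19) = 130416: x ≡ 124681 (mod 130416).
Verify against each original: 124681 mod 11 = 7, 124681 mod 13 = 11, 124681 mod 16 = 9, 124681 mod 3 = 1, 124681 mod 19 = 3.

x ≡ 124681 (mod 130416).


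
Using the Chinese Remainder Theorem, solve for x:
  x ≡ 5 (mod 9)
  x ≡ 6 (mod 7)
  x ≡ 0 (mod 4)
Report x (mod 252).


Moduli 9, 7, 4 are pairwise coprime; by CRT there is a unique solution modulo M = 9 · 7 · 4 = 252.
Solve pairwise, accumulating the modulus:
  Start with x ≡ 5 (mod 9).
  Combine with x ≡ 6 (mod 7): since gcd(9, 7) = 1, we get a unique residue mod 63.
    Write x = 5 + 9·t and substitute into x ≡ 6 (mod 7): 9·t ≡ 6 − 5 = 1 (mod 7).
    Reduce coefficients mod 7: 2·t ≡ 1 (mod 7).
    The inverse of 2 mod 7 is 4 (since 2·4 = 8 = 1·7 + 1), so t ≡ 4·1 = 4 ≡ 4 (mod 7).
    Then x = 5 + 9·4 = 41, valid modulo lcm(9, 7) = 63: x ≡ 41 (mod 63).
  Combine with x ≡ 0 (mod 4): since gcd(63, 4) = 1, we get a unique residue mod 252.
    Write x = 41 + 63·t and substitute into x ≡ 0 (mod 4): 63·t ≡ 0 − 41 = -41 (mod 4).
    Reduce coefficients mod 4: 3·t ≡ 3 (mod 4).
    The inverse of 3 mod 4 is 3 (since 3·3 = 9 = 2·4 + 1), so t ≡ 3·3 = 9 ≡ 1 (mod 4).
    Then x = 41 + 63·1 = 104, valid modulo lcm(63, 4) = 252: x ≡ 104 (mod 252).
Verify: 104 mod 9 = 5 ✓, 104 mod 7 = 6 ✓, 104 mod 4 = 0 ✓.

x ≡ 104 (mod 252).


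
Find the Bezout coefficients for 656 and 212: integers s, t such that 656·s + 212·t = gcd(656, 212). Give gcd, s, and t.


Euclidean algorithm on (656, 212) — divide until remainder is 0:
  656 = 3 · 212 + 20
  212 = 10 · 20 + 12
  20 = 1 · 12 + 8
  12 = 1 · 8 + 4
  8 = 2 · 4 + 0
gcd(656, 212) = 4.
Track Bezout coefficients alongside the remainders: start with r₀ = 656 = a·1 + b·0 (s = 1, t = 0) and r₁ = 212 = a·0 + b·1 (s = 0, t = 1); each new remainder r_{k+1} = r_{k-1} − q_k·r_k inherits s_{k+1} = s_{k-1} − q_k·s_k, t_{k+1} = t_{k-1} − q_k·t_k, so r_k = a·s_k + b·t_k at every step:
  q = 3: r = 20, s = 1 − 3·0 = 1, t = 0 − 3·1 = -3  (check: 656·1 + 212·(-3) = 20)
  q = 10: r = 12, s = 0 − 10·1 = -10, t = 1 − 10·(-3) = 31  (check: 656·(-10) + 212·31 = 12)
  q = 1: r = 8, s = 1 − 1·(-10) = 11, t = -3 − 1·31 = -34  (check: 656·11 + 212·(-34) = 8)
  q = 1: r = 4, s = -10 − 1·11 = -21, t = 31 − 1·(-34) = 65  (check: 656·(-21) + 212·65 = 4)
The row with r = 4 (the gcd) gives the Bezout coefficients s = -21, t = 65.
Result: 656 · (-21) + 212 · (65) = 4.

gcd(656, 212) = 4; s = -21, t = 65 (check: 656·(-21) + 212·65 = 4).


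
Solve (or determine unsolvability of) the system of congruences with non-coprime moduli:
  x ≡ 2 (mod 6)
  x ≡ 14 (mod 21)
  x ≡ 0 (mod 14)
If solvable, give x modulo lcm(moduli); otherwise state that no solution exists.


Moduli 6, 21, 14 are not pairwise coprime, so CRT works modulo lcm(m_i) when all pairwise compatibility conditions hold.
Pairwise compatibility: gcd(m_i, m_j) must divide a_i - a_j for every pair.
Merge one congruence at a time:
  Start: x ≡ 2 (mod 6).
  Combine with x ≡ 14 (mod 21): gcd(6, 21) = 3; 14 - 2 = 12, which IS divisible by 3, so compatible.
    Write x = 2 + 6·t and substitute into x ≡ 14 (mod 21): 6·t ≡ 14 − 2 = 12 (mod 21).
    Divide the congruence (and modulus) by g = 3: 2·t ≡ 4 (mod 7).
    The inverse of 2 mod 7 is 4 (since 2·4 = 8 = 1·7 + 1), so t ≡ 4·4 = 16 ≡ 2 (mod 7).
    Then x = 2 + 6·2 = 14, valid modulo lcm(6, 21) = 42: x ≡ 14 (mod 42).
  Combine with x ≡ 0 (mod 14): gcd(42, 14) = 14; 0 - 14 = -14, which IS divisible by 14, so compatible.
    Write x = 14 + 42·t and substitute into x ≡ 0 (mod 14): 42·t ≡ 0 − 14 = -14 (mod 14).
    Divide the congruence (and modulus) by g = 14: 3·t ≡ -1 (mod 1).
    Modulo 1 every t works; take t = 0.
    Then x = 14 + 42·0 = 14, valid modulo lcm(42, 14) = 42: x ≡ 14 (mod 42).
Verify: 14 mod 6 = 2, 14 mod 21 = 14, 14 mod 14 = 0.

x ≡ 14 (mod 42).


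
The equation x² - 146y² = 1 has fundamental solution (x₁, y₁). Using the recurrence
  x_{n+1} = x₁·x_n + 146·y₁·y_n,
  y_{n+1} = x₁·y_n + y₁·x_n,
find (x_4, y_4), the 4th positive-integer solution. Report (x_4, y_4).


Step 1: Find the fundamental solution (x₁, y₁) of x² - 146y² = 1.
  Expand √146 as a continued fraction. a₀ = ⌊√146⌋ = 12; iterate m_{k+1} = d_k·a_k − m_k, d_{k+1} = (146 − m_{k+1}²)/d_k, a_{k+1} = ⌊(a₀ + m_{k+1})/d_{k+1}⌋ (starting m₀ = 0, d₀ = 1), with convergents p_k = a_k·p_{k-1} + p_{k-2}, q_k = a_k·q_{k-1} + q_{k-2} (p₋₁ = 1, q₋₁ = 0):
  k = 0: a₀ = 12; p₀/q₀ = 12/1; p₀² − 146·q₀² = 144 − 146 = -2.
  k = 1: m = 12, d = 2, a = ⌊(12 + 12)/2⌋ = 12; p/q = (12·12 + 1)/(12·1 + 0) = 145/12; p² − 146·q² = 21025 − 21024 = 1.
  The first convergent with p² − 146·q² = 1 gives the fundamental solution (x₁, y₁) = (145, 12).
Step 2: Apply the recurrence (x_{n+1}, y_{n+1}) = (x₁x_n + 146y₁y_n, x₁y_n + y₁x_n) repeatedly.
  From (x_1, y_1) = (145, 12): x_2 = 145·145 + 146·12·12 = 42049; y_2 = 145·12 + 12·145 = 3480.
  From (x_2, y_2) = (42049, 3480): x_3 = 145·42049 + 146·12·3480 = 12194065; y_3 = 145·3480 + 12·42049 = 1009188.
  From (x_3, y_3) = (12194065, 1009188): x_4 = 145·12194065 + 146·12·1009188 = 3536236801; y_4 = 145·1009188 + 12·12194065 = 292661040.
Step 3: Verify x_4² - 146·y_4² = 12504970712746713601 - 12504970712746713600 = 1 (should be 1). ✓

(x_1, y_1) = (145, 12); (x_4, y_4) = (3536236801, 292661040).


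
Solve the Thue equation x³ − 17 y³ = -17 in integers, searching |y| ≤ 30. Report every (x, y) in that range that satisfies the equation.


The equation is x³ - 17y³ = -17. For fixed y, x³ = 17·y³ − 17, so a solution requires the RHS to be a perfect cube.
Strategy: iterate y from -30 to 30, compute RHS = 17·y³ − 17, and check whether it is a (positive or negative) perfect cube.
Check small values of y:
  y = 0: RHS = -17 is not a perfect cube.
  y = 1: RHS = 0 = (0)³ ⇒ x = 0 works.
  y = -1: RHS = -34 is not a perfect cube.
  y = 2: RHS = 119 is not a perfect cube.
  y = -2: RHS = -153 is not a perfect cube.
  y = 3: RHS = 442 is not a perfect cube.
  y = -3: RHS = -476 is not a perfect cube.
Continuing the search up to |y| = 30 finds no further solutions beyond those listed.
Collected solutions: (0, 1).

Solutions (with |y| ≤ 30): (0, 1).


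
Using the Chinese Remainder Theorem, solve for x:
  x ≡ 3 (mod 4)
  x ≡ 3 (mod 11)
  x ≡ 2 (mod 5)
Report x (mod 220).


Moduli 4, 11, 5 are pairwise coprime; by CRT there is a unique solution modulo M = 4 · 11 · 5 = 220.
Solve pairwise, accumulating the modulus:
  Start with x ≡ 3 (mod 4).
  Combine with x ≡ 3 (mod 11): since gcd(4, 11) = 1, we get a unique residue mod 44.
    Write x = 3 + 4·t and substitute into x ≡ 3 (mod 11): 4·t ≡ 3 − 3 = 0 (mod 11).
    The inverse of 4 mod 11 is 3 (since 4·3 = 12 = 1·11 + 1), so t ≡ 3·0 = 0 ≡ 0 (mod 11).
    Then x = 3 + 4·0 = 3, valid modulo lcm(4, 11) = 44: x ≡ 3 (mod 44).
  Combine with x ≡ 2 (mod 5): since gcd(44, 5) = 1, we get a unique residue mod 220.
    Write x = 3 + 44·t and substitute into x ≡ 2 (mod 5): 44·t ≡ 2 − 3 = -1 (mod 5).
    Reduce coefficients mod 5: 4·t ≡ 4 (mod 5).
    The inverse of 4 mod 5 is 4 (since 4·4 = 16 = 3·5 + 1), so t ≡ 4·4 = 16 ≡ 1 (mod 5).
    Then x = 3 + 44·1 = 47, valid modulo lcm(44, 5) = 220: x ≡ 47 (mod 220).
Verify: 47 mod 4 = 3 ✓, 47 mod 11 = 3 ✓, 47 mod 5 = 2 ✓.

x ≡ 47 (mod 220).


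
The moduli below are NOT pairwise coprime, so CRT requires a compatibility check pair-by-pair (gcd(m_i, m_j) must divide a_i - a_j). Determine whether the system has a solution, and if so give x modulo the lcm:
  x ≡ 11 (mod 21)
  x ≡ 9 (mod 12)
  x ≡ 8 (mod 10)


Moduli 21, 12, 10 are not pairwise coprime, so CRT works modulo lcm(m_i) when all pairwise compatibility conditions hold.
Pairwise compatibility: gcd(m_i, m_j) must divide a_i - a_j for every pair.
Merge one congruence at a time:
  Start: x ≡ 11 (mod 21).
  Combine with x ≡ 9 (mod 12): gcd(21, 12) = 3, and 9 - 11 = -2 is NOT divisible by 3.
    ⇒ system is inconsistent (no integer solution).

No solution (the system is inconsistent).


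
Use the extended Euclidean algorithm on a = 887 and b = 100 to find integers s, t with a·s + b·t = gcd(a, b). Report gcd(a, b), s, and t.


Euclidean algorithm on (887, 100) — divide until remainder is 0:
  887 = 8 · 100 + 87
  100 = 1 · 87 + 13
  87 = 6 · 13 + 9
  13 = 1 · 9 + 4
  9 = 2 · 4 + 1
  4 = 4 · 1 + 0
gcd(887, 100) = 1.
Track Bezout coefficients alongside the remainders: start with r₀ = 887 = a·1 + b·0 (s = 1, t = 0) and r₁ = 100 = a·0 + b·1 (s = 0, t = 1); each new remainder r_{k+1} = r_{k-1} − q_k·r_k inherits s_{k+1} = s_{k-1} − q_k·s_k, t_{k+1} = t_{k-1} − q_k·t_k, so r_k = a·s_k + b·t_k at every step:
  q = 8: r = 87, s = 1 − 8·0 = 1, t = 0 − 8·1 = -8  (check: 887·1 + 100·(-8) = 87)
  q = 1: r = 13, s = 0 − 1·1 = -1, t = 1 − 1·(-8) = 9  (check: 887·(-1) + 100·9 = 13)
  q = 6: r = 9, s = 1 − 6·(-1) = 7, t = -8 − 6·9 = -62  (check: 887·7 + 100·(-62) = 9)
  q = 1: r = 4, s = -1 − 1·7 = -8, t = 9 − 1·(-62) = 71  (check: 887·(-8) + 100·71 = 4)
  q = 2: r = 1, s = 7 − 2·(-8) = 23, t = -62 − 2·71 = -204  (check: 887·23 + 100·(-204) = 1)
The row with r = 1 (the gcd) gives the Bezout coefficients s = 23, t = -204.
Result: 887 · (23) + 100 · (-204) = 1.

gcd(887, 100) = 1; s = 23, t = -204 (check: 887·23 + 100·(-204) = 1).


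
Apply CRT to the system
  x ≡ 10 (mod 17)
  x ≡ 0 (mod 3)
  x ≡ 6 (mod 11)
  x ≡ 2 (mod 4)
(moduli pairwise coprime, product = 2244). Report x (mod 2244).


Product of moduli M = 17 · 3 · 11 · 4 = 2244.
Merge one congruence at a time:
  Start: x ≡ 10 (mod 17).
  Combine with x ≡ 0 (mod 3); new modulus lcm = 51.
    Write x = 10 + 17·t and substitute into x ≡ 0 (mod 3): 17·t ≡ 0 − 10 = -10 (mod 3).
    Reduce coefficients mod 3: 2·t ≡ 2 (mod 3).
    The inverse of 2 mod 3 is 2 (since 2·2 = 4 = 1·3 + 1), so t ≡ 2·2 = 4 ≡ 1 (mod 3).
    Then x = 10 + 17·1 = 27, valid modulo lcm(17, 3) = 51: x ≡ 27 (mod 51).
  Combine with x ≡ 6 (mod 11); new modulus lcm = 561.
    Write x = 27 + 51·t and substitute into x ≡ 6 (mod 11): 51·t ≡ 6 − 27 = -21 (mod 11).
    Reduce coefficients mod 11: 7·t ≡ 1 (mod 11).
    The inverse of 7 mod 11 is 8 (since 7·8 = 56 = 5·11 + 1), so t ≡ 8·1 = 8 ≡ 8 (mod 11).
    Then x = 27 + 51·8 = 435, valid modulo lcm(51, 11) = 561: x ≡ 435 (mod 561).
  Combine with x ≡ 2 (mod 4); new modulus lcm = 2244.
    Write x = 435 + 561·t and substitute into x ≡ 2 (mod 4): 561·t ≡ 2 − 435 = -433 (mod 4).
    Reduce coefficients mod 4: 1·t ≡ 3 (mod 4).
    So t ≡ 3 (mod 4).
    Then x = 435 + 561·3 = 2118, valid modulo lcm(561, 4) = 2244: x ≡ 2118 (mod 2244).
Verify against each original: 2118 mod 17 = 10, 2118 mod 3 = 0, 2118 mod 11 = 6, 2118 mod 4 = 2.

x ≡ 2118 (mod 2244).


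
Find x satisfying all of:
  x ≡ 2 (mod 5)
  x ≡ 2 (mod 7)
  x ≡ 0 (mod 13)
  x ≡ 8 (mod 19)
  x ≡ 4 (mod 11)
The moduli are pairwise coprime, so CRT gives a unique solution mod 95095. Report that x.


Product of moduli M = 5 · 7 · 13 · 19 · 11 = 95095.
Merge one congruence at a time:
  Start: x ≡ 2 (mod 5).
  Combine with x ≡ 2 (mod 7); new modulus lcm = 35.
    Write x = 2 + 5·t and substitute into x ≡ 2 (mod 7): 5·t ≡ 2 − 2 = 0 (mod 7).
    The inverse of 5 mod 7 is 3 (since 5·3 = 15 = 2·7 + 1), so t ≡ 3·0 = 0 ≡ 0 (mod 7).
    Then x = 2 + 5·0 = 2, valid modulo lcm(5, 7) = 35: x ≡ 2 (mod 35).
  Combine with x ≡ 0 (mod 13); new modulus lcm = 455.
    Write x = 2 + 35·t and substitute into x ≡ 0 (mod 13): 35·t ≡ 0 − 2 = -2 (mod 13).
    Reduce coefficients mod 13: 9·t ≡ 11 (mod 13).
    The inverse of 9 mod 13 is 3 (since 9·3 = 27 = 2·13 + 1), so t ≡ 3·11 = 33 ≡ 7 (mod 13).
    Then x = 2 + 35·7 = 247, valid modulo lcm(35, 13) = 455: x ≡ 247 (mod 455).
  Combine with x ≡ 8 (mod 19); new modulus lcm = 8645.
    Write x = 247 + 455·t and substitute into x ≡ 8 (mod 19): 455·t ≡ 8 − 247 = -239 (mod 19).
    Reduce coefficients mod 19: 18·t ≡ 8 (mod 19).
    The inverse of 18 mod 19 is 18 (since 18·18 = 324 = 17·19 + 1), so t ≡ 18·8 = 144 ≡ 11 (mod 19).
    Then x = 247 + 455·11 = 5252, valid modulo lcm(455, 19) = 8645: x ≡ 5252 (mod 8645).
  Combine with x ≡ 4 (mod 11); new modulus lcm = 95095.
    Write x = 5252 + 8645·t and substitute into x ≡ 4 (mod 11): 8645·t ≡ 4 − 5252 = -5248 (mod 11).
    Reduce coefficients mod 11: 10·t ≡ 10 (mod 11).
    The inverse of 10 mod 11 is 10 (since 10·10 = 100 = 9·11 + 1), so t ≡ 10·10 = 100 ≡ 1 (mod 11).
    Then x = 5252 + 8645·1 = 13897, valid modulo lcm(8645, 11) = 95095: x ≡ 13897 (mod 95095).
Verify against each original: 13897 mod 5 = 2, 13897 mod 7 = 2, 13897 mod 13 = 0, 13897 mod 19 = 8, 13897 mod 11 = 4.

x ≡ 13897 (mod 95095).


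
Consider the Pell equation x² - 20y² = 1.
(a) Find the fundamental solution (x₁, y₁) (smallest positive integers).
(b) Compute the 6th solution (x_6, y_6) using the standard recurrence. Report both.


Step 1: Find the fundamental solution (x₁, y₁) of x² - 20y² = 1.
  Expand √20 as a continued fraction. a₀ = ⌊√20⌋ = 4; iterate m_{k+1} = d_k·a_k − m_k, d_{k+1} = (20 − m_{k+1}²)/d_k, a_{k+1} = ⌊(a₀ + m_{k+1})/d_{k+1}⌋ (starting m₀ = 0, d₀ = 1), with convergents p_k = a_k·p_{k-1} + p_{k-2}, q_k = a_k·q_{k-1} + q_{k-2} (p₋₁ = 1, q₋₁ = 0):
  k = 0: a₀ = 4; p₀/q₀ = 4/1; p₀² − 20·q₀² = 16 − 20 = -4.
  k = 1: m = 4, d = 4, a = ⌊(4 + 4)/4⌋ = 2; p/q = (2·4 + 1)/(2·1 + 0) = 9/2; p² − 20·q² = 81 − 80 = 1.
  The first convergent with p² − 20·q² = 1 gives the fundamental solution (x₁, y₁) = (9, 2).
Step 2: Apply the recurrence (x_{n+1}, y_{n+1}) = (x₁x_n + 20y₁y_n, x₁y_n + y₁x_n) repeatedly.
  From (x_1, y_1) = (9, 2): x_2 = 9·9 + 20·2·2 = 161; y_2 = 9·2 + 2·9 = 36.
  From (x_2, y_2) = (161, 36): x_3 = 9·161 + 20·2·36 = 2889; y_3 = 9·36 + 2·161 = 646.
  From (x_3, y_3) = (2889, 646): x_4 = 9·2889 + 20·2·646 = 51841; y_4 = 9·646 + 2·2889 = 11592.
  From (x_4, y_4) = (51841, 11592): x_5 = 9·51841 + 20·2·11592 = 930249; y_5 = 9·11592 + 2·51841 = 208010.
  From (x_5, y_5) = (930249, 208010): x_6 = 9·930249 + 20·2·208010 = 16692641; y_6 = 9·208010 + 2·930249 = 3732588.
Step 3: Verify x_6² - 20·y_6² = 278644263554881 - 278644263554880 = 1 (should be 1). ✓

(x_1, y_1) = (9, 2); (x_6, y_6) = (16692641, 3732588).


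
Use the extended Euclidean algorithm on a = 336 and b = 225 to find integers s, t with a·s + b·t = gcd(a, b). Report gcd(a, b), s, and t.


Euclidean algorithm on (336, 225) — divide until remainder is 0:
  336 = 1 · 225 + 111
  225 = 2 · 111 + 3
  111 = 37 · 3 + 0
gcd(336, 225) = 3.
Track Bezout coefficients alongside the remainders: start with r₀ = 336 = a·1 + b·0 (s = 1, t = 0) and r₁ = 225 = a·0 + b·1 (s = 0, t = 1); each new remainder r_{k+1} = r_{k-1} − q_k·r_k inherits s_{k+1} = s_{k-1} − q_k·s_k, t_{k+1} = t_{k-1} − q_k·t_k, so r_k = a·s_k + b·t_k at every step:
  q = 1: r = 111, s = 1 − 1·0 = 1, t = 0 − 1·1 = -1  (check: 336·1 + 225·(-1) = 111)
  q = 2: r = 3, s = 0 − 2·1 = -2, t = 1 − 2·(-1) = 3  (check: 336·(-2) + 225·3 = 3)
The row with r = 3 (the gcd) gives the Bezout coefficients s = -2, t = 3.
Result: 336 · (-2) + 225 · (3) = 3.

gcd(336, 225) = 3; s = -2, t = 3 (check: 336·(-2) + 225·3 = 3).


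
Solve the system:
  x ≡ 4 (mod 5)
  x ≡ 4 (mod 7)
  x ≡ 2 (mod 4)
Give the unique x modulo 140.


Moduli 5, 7, 4 are pairwise coprime; by CRT there is a unique solution modulo M = 5 · 7 · 4 = 140.
Solve pairwise, accumulating the modulus:
  Start with x ≡ 4 (mod 5).
  Combine with x ≡ 4 (mod 7): since gcd(5, 7) = 1, we get a unique residue mod 35.
    Write x = 4 + 5·t and substitute into x ≡ 4 (mod 7): 5·t ≡ 4 − 4 = 0 (mod 7).
    The inverse of 5 mod 7 is 3 (since 5·3 = 15 = 2·7 + 1), so t ≡ 3·0 = 0 ≡ 0 (mod 7).
    Then x = 4 + 5·0 = 4, valid modulo lcm(5, 7) = 35: x ≡ 4 (mod 35).
  Combine with x ≡ 2 (mod 4): since gcd(35, 4) = 1, we get a unique residue mod 140.
    Write x = 4 + 35·t and substitute into x ≡ 2 (mod 4): 35·t ≡ 2 − 4 = -2 (mod 4).
    Reduce coefficients mod 4: 3·t ≡ 2 (mod 4).
    The inverse of 3 mod 4 is 3 (since 3·3 = 9 = 2·4 + 1), so t ≡ 3·2 = 6 ≡ 2 (mod 4).
    Then x = 4 + 35·2 = 74, valid modulo lcm(35, 4) = 140: x ≡ 74 (mod 140).
Verify: 74 mod 5 = 4 ✓, 74 mod 7 = 4 ✓, 74 mod 4 = 2 ✓.

x ≡ 74 (mod 140).


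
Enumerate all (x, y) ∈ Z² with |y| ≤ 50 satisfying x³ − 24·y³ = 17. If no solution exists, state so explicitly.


The equation is x³ - 24y³ = 17. For fixed y, x³ = 24·y³ + 17, so a solution requires the RHS to be a perfect cube.
Strategy: iterate y from -50 to 50, compute RHS = 24·y³ + 17, and check whether it is a (positive or negative) perfect cube.
Check small values of y:
  y = 0: RHS = 17 is not a perfect cube.
  y = 1: RHS = 41 is not a perfect cube.
  y = -1: RHS = -7 is not a perfect cube.
  y = 2: RHS = 209 is not a perfect cube.
  y = -2: RHS = -175 is not a perfect cube.
  y = 3: RHS = 665 is not a perfect cube.
  y = -3: RHS = -631 is not a perfect cube.
Continuing the search up to |y| = 50 finds no solutions either.
No (x, y) in the scanned range satisfies the equation.

No integer solutions with |y| ≤ 50.


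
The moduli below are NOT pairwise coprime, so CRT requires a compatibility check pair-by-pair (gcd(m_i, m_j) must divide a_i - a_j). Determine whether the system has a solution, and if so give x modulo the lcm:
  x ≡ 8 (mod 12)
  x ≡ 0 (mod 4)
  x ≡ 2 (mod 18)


Moduli 12, 4, 18 are not pairwise coprime, so CRT works modulo lcm(m_i) when all pairwise compatibility conditions hold.
Pairwise compatibility: gcd(m_i, m_j) must divide a_i - a_j for every pair.
Merge one congruence at a time:
  Start: x ≡ 8 (mod 12).
  Combine with x ≡ 0 (mod 4): gcd(12, 4) = 4; 0 - 8 = -8, which IS divisible by 4, so compatible.
    Write x = 8 + 12·t and substitute into x ≡ 0 (mod 4): 12·t ≡ 0 − 8 = -8 (mod 4).
    Divide the congruence (and modulus) by g = 4: 3·t ≡ -2 (mod 1).
    Modulo 1 every t works; take t = 0.
    Then x = 8 + 12·0 = 8, valid modulo lcm(12, 4) = 12: x ≡ 8 (mod 12).
  Combine with x ≡ 2 (mod 18): gcd(12, 18) = 6; 2 - 8 = -6, which IS divisible by 6, so compatible.
    Write x = 8 + 12·t and substitute into x ≡ 2 (mod 18): 12·t ≡ 2 − 8 = -6 (mod 18).
    Divide the congruence (and modulus) by g = 6: 2·t ≡ -1 (mod 3).
    Reduce coefficients mod 3: 2·t ≡ 2 (mod 3).
    The inverse of 2 mod 3 is 2 (since 2·2 = 4 = 1·3 + 1), so t ≡ 2·2 = 4 ≡ 1 (mod 3).
    Then x = 8 + 12·1 = 20, valid modulo lcm(12, 18) = 36: x ≡ 20 (mod 36).
Verify: 20 mod 12 = 8, 20 mod 4 = 0, 20 mod 18 = 2.

x ≡ 20 (mod 36).


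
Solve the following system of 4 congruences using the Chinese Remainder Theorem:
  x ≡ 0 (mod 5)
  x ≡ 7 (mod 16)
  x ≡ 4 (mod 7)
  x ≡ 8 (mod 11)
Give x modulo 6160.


Product of moduli M = 5 · 16 · 7 · 11 = 6160.
Merge one congruence at a time:
  Start: x ≡ 0 (mod 5).
  Combine with x ≡ 7 (mod 16); new modulus lcm = 80.
    Write x = 0 + 5·t and substitute into x ≡ 7 (mod 16): 5·t ≡ 7 − 0 = 7 (mod 16).
    The inverse of 5 mod 16 is 13 (since 5·13 = 65 = 4·16 + 1), so t ≡ 13·7 = 91 ≡ 11 (mod 16).
    Then x = 0 + 5·11 = 55, valid modulo lcm(5, 16) = 80: x ≡ 55 (mod 80).
  Combine with x ≡ 4 (mod 7); new modulus lcm = 560.
    Write x = 55 + 80·t and substitute into x ≡ 4 (mod 7): 80·t ≡ 4 − 55 = -51 (mod 7).
    Reduce coefficients mod 7: 3·t ≡ 5 (mod 7).
    The inverse of 3 mod 7 is 5 (since 3·5 = 15 = 2·7 + 1), so t ≡ 5·5 = 25 ≡ 4 (mod 7).
    Then x = 55 + 80·4 = 375, valid modulo lcm(80, 7) = 560: x ≡ 375 (mod 560).
  Combine with x ≡ 8 (mod 11); new modulus lcm = 6160.
    Write x = 375 + 560·t and substitute into x ≡ 8 (mod 11): 560·t ≡ 8 − 375 = -367 (mod 11).
    Reduce coefficients mod 11: 10·t ≡ 7 (mod 11).
    The inverse of 10 mod 11 is 10 (since 10·10 = 100 = 9·11 + 1), so t ≡ 10·7 = 70 ≡ 4 (mod 11).
    Then x = 375 + 560·4 = 2615, valid modulo lcm(560, 11) = 6160: x ≡ 2615 (mod 6160).
Verify against each original: 2615 mod 5 = 0, 2615 mod 16 = 7, 2615 mod 7 = 4, 2615 mod 11 = 8.

x ≡ 2615 (mod 6160).


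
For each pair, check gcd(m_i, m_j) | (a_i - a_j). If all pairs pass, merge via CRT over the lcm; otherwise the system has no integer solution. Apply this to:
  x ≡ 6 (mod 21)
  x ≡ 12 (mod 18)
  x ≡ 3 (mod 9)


Moduli 21, 18, 9 are not pairwise coprime, so CRT works modulo lcm(m_i) when all pairwise compatibility conditions hold.
Pairwise compatibility: gcd(m_i, m_j) must divide a_i - a_j for every pair.
Merge one congruence at a time:
  Start: x ≡ 6 (mod 21).
  Combine with x ≡ 12 (mod 18): gcd(21, 18) = 3; 12 - 6 = 6, which IS divisible by 3, so compatible.
    Write x = 6 + 21·t and substitute into x ≡ 12 (mod 18): 21·t ≡ 12 − 6 = 6 (mod 18).
    Divide the congruence (and modulus) by g = 3: 7·t ≡ 2 (mod 6).
    Reduce coefficients mod 6: 1·t ≡ 2 (mod 6).
    So t ≡ 2 (mod 6).
    Then x = 6 + 21·2 = 48, valid modulo lcm(21, 18) = 126: x ≡ 48 (mod 126).
  Combine with x ≡ 3 (mod 9): gcd(126, 9) = 9; 3 - 48 = -45, which IS divisible by 9, so compatible.
    Write x = 48 + 126·t and substitute into x ≡ 3 (mod 9): 126·t ≡ 3 − 48 = -45 (mod 9).
    Divide the congruence (and modulus) by g = 9: 14·t ≡ -5 (mod 1).
    Modulo 1 every t works; take t = 0.
    Then x = 48 + 126·0 = 48, valid modulo lcm(126, 9) = 126: x ≡ 48 (mod 126).
Verify: 48 mod 21 = 6, 48 mod 18 = 12, 48 mod 9 = 3.

x ≡ 48 (mod 126).


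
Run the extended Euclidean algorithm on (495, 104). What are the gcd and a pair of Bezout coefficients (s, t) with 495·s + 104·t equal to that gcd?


Euclidean algorithm on (495, 104) — divide until remainder is 0:
  495 = 4 · 104 + 79
  104 = 1 · 79 + 25
  79 = 3 · 25 + 4
  25 = 6 · 4 + 1
  4 = 4 · 1 + 0
gcd(495, 104) = 1.
Track Bezout coefficients alongside the remainders: start with r₀ = 495 = a·1 + b·0 (s = 1, t = 0) and r₁ = 104 = a·0 + b·1 (s = 0, t = 1); each new remainder r_{k+1} = r_{k-1} − q_k·r_k inherits s_{k+1} = s_{k-1} − q_k·s_k, t_{k+1} = t_{k-1} − q_k·t_k, so r_k = a·s_k + b·t_k at every step:
  q = 4: r = 79, s = 1 − 4·0 = 1, t = 0 − 4·1 = -4  (check: 495·1 + 104·(-4) = 79)
  q = 1: r = 25, s = 0 − 1·1 = -1, t = 1 − 1·(-4) = 5  (check: 495·(-1) + 104·5 = 25)
  q = 3: r = 4, s = 1 − 3·(-1) = 4, t = -4 − 3·5 = -19  (check: 495·4 + 104·(-19) = 4)
  q = 6: r = 1, s = -1 − 6·4 = -25, t = 5 − 6·(-19) = 119  (check: 495·(-25) + 104·119 = 1)
The row with r = 1 (the gcd) gives the Bezout coefficients s = -25, t = 119.
Result: 495 · (-25) + 104 · (119) = 1.

gcd(495, 104) = 1; s = -25, t = 119 (check: 495·(-25) + 104·119 = 1).


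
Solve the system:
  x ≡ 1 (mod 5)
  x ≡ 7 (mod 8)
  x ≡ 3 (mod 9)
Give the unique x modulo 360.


Moduli 5, 8, 9 are pairwise coprime; by CRT there is a unique solution modulo M = 5 · 8 · 9 = 360.
Solve pairwise, accumulating the modulus:
  Start with x ≡ 1 (mod 5).
  Combine with x ≡ 7 (mod 8): since gcd(5, 8) = 1, we get a unique residue mod 40.
    Write x = 1 + 5·t and substitute into x ≡ 7 (mod 8): 5·t ≡ 7 − 1 = 6 (mod 8).
    The inverse of 5 mod 8 is 5 (since 5·5 = 25 = 3·8 + 1), so t ≡ 5·6 = 30 ≡ 6 (mod 8).
    Then x = 1 + 5·6 = 31, valid modulo lcm(5, 8) = 40: x ≡ 31 (mod 40).
  Combine with x ≡ 3 (mod 9): since gcd(40, 9) = 1, we get a unique residue mod 360.
    Write x = 31 + 40·t and substitute into x ≡ 3 (mod 9): 40·t ≡ 3 − 31 = -28 (mod 9).
    Reduce coefficients mod 9: 4·t ≡ 8 (mod 9).
    The inverse of 4 mod 9 is 7 (since 4·7 = 28 = 3·9 + 1), so t ≡ 7·8 = 56 ≡ 2 (mod 9).
    Then x = 31 + 40·2 = 111, valid modulo lcm(40, 9) = 360: x ≡ 111 (mod 360).
Verify: 111 mod 5 = 1 ✓, 111 mod 8 = 7 ✓, 111 mod 9 = 3 ✓.

x ≡ 111 (mod 360).


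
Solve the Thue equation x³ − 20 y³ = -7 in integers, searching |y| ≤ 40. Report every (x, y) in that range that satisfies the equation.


The equation is x³ - 20y³ = -7. For fixed y, x³ = 20·y³ − 7, so a solution requires the RHS to be a perfect cube.
Strategy: iterate y from -40 to 40, compute RHS = 20·y³ − 7, and check whether it is a (positive or negative) perfect cube.
Check small values of y:
  y = 0: RHS = -7 is not a perfect cube.
  y = 1: RHS = 13 is not a perfect cube.
  y = -1: RHS = -27 = (-3)³ ⇒ x = -3 works.
  y = 2: RHS = 153 is not a perfect cube.
  y = -2: RHS = -167 is not a perfect cube.
  y = 3: RHS = 533 is not a perfect cube.
  y = -3: RHS = -547 is not a perfect cube.
Continuing the search up to |y| = 40 finds no further solutions beyond those listed.
Collected solutions: (-3, -1).

Solutions (with |y| ≤ 40): (-3, -1).


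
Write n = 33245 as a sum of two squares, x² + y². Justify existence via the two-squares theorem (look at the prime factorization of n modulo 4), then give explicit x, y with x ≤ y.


Step 1: Factor n = 33245 = 5 · 61 · 109.
Step 2: Check the mod-4 condition on each prime factor: 5 ≡ 1 (mod 4), exponent 1; 61 ≡ 1 (mod 4), exponent 1; 109 ≡ 1 (mod 4), exponent 1.
All primes ≡ 3 (mod 4) appear to even exponent (or don't appear), so by the two-squares theorem n IS expressible as a sum of two squares.
Step 3: Build a representation. Here n = 5 · 61 · 109 is a product of primes ≡ 1 (mod 4). Each prime p ≡ 1 (mod 4) is itself a sum of two squares; find a² by testing p − a² for a perfect square:
  5: 5 − 1² = 4 = 2² ⇒ 5 = 1² + 2².
  61: 61 − 1² = 60, 61 − 2² = 57, 61 − 3² = 52, 61 − 4² = 45, 61 − 5² = 36 = 6² ⇒ 61 = 5² + 6².
  109: 109 − 1² = 108, 109 − 2² = 105, 109 − 3² = 100 = 10² ⇒ 109 = 3² + 10².
  Combine using the Brahmagupta–Fibonacci identity (a² + b²)(c² + d²) = (ac − bd)² + (ad + bc)² = (ac + bd)² + (ad − bc)²:
  5 · 61 = 305: from (1² + 2²)(5² + 6²), take (1·5 − 2·6, 1·6 + 2·5) = (5 − 12, 6 + 10) = (-7, 16); dropping signs (only squares matter) gives (7, 16); check 7² + 16² = 49 + 256 = 305 ✓.
  305 · 109 = 33245: from (7² + 16²)(3² + 10²), take (7·3 − 16·10, 7·10 + 16·3) = (21 − 160, 70 + 48) = (-139, 118); dropping signs (only squares matter) gives (139, 118); check 139² + 118² = 19321 + 13924 = 33245 ✓.
Step 4: Order so x ≤ y and verify: 118² + 139² = 13924 + 19321 = 33245 = n. ✓

n = 33245 = 118² + 139² (one valid representation with x ≤ y).


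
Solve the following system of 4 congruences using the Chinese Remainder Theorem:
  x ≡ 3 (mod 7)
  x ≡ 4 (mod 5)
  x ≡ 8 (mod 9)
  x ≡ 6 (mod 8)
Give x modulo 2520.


Product of moduli M = 7 · 5 · 9 · 8 = 2520.
Merge one congruence at a time:
  Start: x ≡ 3 (mod 7).
  Combine with x ≡ 4 (mod 5); new modulus lcm = 35.
    Write x = 3 + 7·t and substitute into x ≡ 4 (mod 5): 7·t ≡ 4 − 3 = 1 (mod 5).
    Reduce coefficients mod 5: 2·t ≡ 1 (mod 5).
    The inverse of 2 mod 5 is 3 (since 2·3 = 6 = 1·5 + 1), so t ≡ 3·1 = 3 ≡ 3 (mod 5).
    Then x = 3 + 7·3 = 24, valid modulo lcm(7, 5) = 35: x ≡ 24 (mod 35).
  Combine with x ≡ 8 (mod 9); new modulus lcm = 315.
    Write x = 24 + 35·t and substitute into x ≡ 8 (mod 9): 35·t ≡ 8 − 24 = -16 (mod 9).
    Reduce coefficients mod 9: 8·t ≡ 2 (mod 9).
    The inverse of 8 mod 9 is 8 (since 8·8 = 64 = 7·9 + 1), so t ≡ 8·2 = 16 ≡ 7 (mod 9).
    Then x = 24 + 35·7 = 269, valid modulo lcm(35, 9) = 315: x ≡ 269 (mod 315).
  Combine with x ≡ 6 (mod 8); new modulus lcm = 2520.
    Write x = 269 + 315·t and substitute into x ≡ 6 (mod 8): 315·t ≡ 6 − 269 = -263 (mod 8).
    Reduce coefficients mod 8: 3·t ≡ 1 (mod 8).
    The inverse of 3 mod 8 is 3 (since 3·3 = 9 = 1·8 + 1), so t ≡ 3·1 = 3 ≡ 3 (mod 8).
    Then x = 269 + 315·3 = 1214, valid modulo lcm(315, 8) = 2520: x ≡ 1214 (mod 2520).
Verify against each original: 1214 mod 7 = 3, 1214 mod 5 = 4, 1214 mod 9 = 8, 1214 mod 8 = 6.

x ≡ 1214 (mod 2520).


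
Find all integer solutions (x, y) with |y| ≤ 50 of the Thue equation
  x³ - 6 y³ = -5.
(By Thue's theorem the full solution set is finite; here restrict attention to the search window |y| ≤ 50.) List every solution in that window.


The equation is x³ - 6y³ = -5. For fixed y, x³ = 6·y³ − 5, so a solution requires the RHS to be a perfect cube.
Strategy: iterate y from -50 to 50, compute RHS = 6·y³ − 5, and check whether it is a (positive or negative) perfect cube.
Check small values of y:
  y = 0: RHS = -5 is not a perfect cube.
  y = 1: RHS = 1 = (1)³ ⇒ x = 1 works.
  y = -1: RHS = -11 is not a perfect cube.
  y = 2: RHS = 43 is not a perfect cube.
  y = -2: RHS = -53 is not a perfect cube.
  y = 3: RHS = 157 is not a perfect cube.
  y = -3: RHS = -167 is not a perfect cube.
Continuing the search up to |y| = 50 finds no further solutions beyond those listed.
Collected solutions: (1, 1).

Solutions (with |y| ≤ 50): (1, 1).


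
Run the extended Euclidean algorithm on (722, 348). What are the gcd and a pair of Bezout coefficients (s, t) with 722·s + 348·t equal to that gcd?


Euclidean algorithm on (722, 348) — divide until remainder is 0:
  722 = 2 · 348 + 26
  348 = 13 · 26 + 10
  26 = 2 · 10 + 6
  10 = 1 · 6 + 4
  6 = 1 · 4 + 2
  4 = 2 · 2 + 0
gcd(722, 348) = 2.
Track Bezout coefficients alongside the remainders: start with r₀ = 722 = a·1 + b·0 (s = 1, t = 0) and r₁ = 348 = a·0 + b·1 (s = 0, t = 1); each new remainder r_{k+1} = r_{k-1} − q_k·r_k inherits s_{k+1} = s_{k-1} − q_k·s_k, t_{k+1} = t_{k-1} − q_k·t_k, so r_k = a·s_k + b·t_k at every step:
  q = 2: r = 26, s = 1 − 2·0 = 1, t = 0 − 2·1 = -2  (check: 722·1 + 348·(-2) = 26)
  q = 13: r = 10, s = 0 − 13·1 = -13, t = 1 − 13·(-2) = 27  (check: 722·(-13) + 348·27 = 10)
  q = 2: r = 6, s = 1 − 2·(-13) = 27, t = -2 − 2·27 = -56  (check: 722·27 + 348·(-56) = 6)
  q = 1: r = 4, s = -13 − 1·27 = -40, t = 27 − 1·(-56) = 83  (check: 722·(-40) + 348·83 = 4)
  q = 1: r = 2, s = 27 − 1·(-40) = 67, t = -56 − 1·83 = -139  (check: 722·67 + 348·(-139) = 2)
The row with r = 2 (the gcd) gives the Bezout coefficients s = 67, t = -139.
Result: 722 · (67) + 348 · (-139) = 2.

gcd(722, 348) = 2; s = 67, t = -139 (check: 722·67 + 348·(-139) = 2).


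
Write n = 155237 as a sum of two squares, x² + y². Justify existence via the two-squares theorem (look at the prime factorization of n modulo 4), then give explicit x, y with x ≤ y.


Step 1: Factor n = 155237 = 29 · 53 · 101.
Step 2: Check the mod-4 condition on each prime factor: 29 ≡ 1 (mod 4), exponent 1; 53 ≡ 1 (mod 4), exponent 1; 101 ≡ 1 (mod 4), exponent 1.
All primes ≡ 3 (mod 4) appear to even exponent (or don't appear), so by the two-squares theorem n IS expressible as a sum of two squares.
Step 3: Build a representation. Here n = 29 · 53 · 101 is a product of primes ≡ 1 (mod 4). Each prime p ≡ 1 (mod 4) is itself a sum of two squares; find a² by testing p − a² for a perfect square:
  29: 29 − 1² = 28, 29 − 2² = 25 = 5² ⇒ 29 = 2² + 5².
  53: 53 − 1² = 52, 53 − 2² = 49 = 7² ⇒ 53 = 2² + 7².
  101: 101 − 1² = 100 = 10² ⇒ 101 = 1² + 10².
  Combine using the Brahmagupta–Fibonacci identity (a² + b²)(c² + d²) = (ac − bd)² + (ad + bc)² = (ac + bd)² + (ad − bc)²:
  29 · 53 = 1537: from (2² + 5²)(2² + 7²), take (2·2 − 5·7, 2·7 + 5·2) = (4 − 35, 14 + 10) = (-31, 24); dropping signs (only squares matter) gives (31, 24); check 31² + 24² = 961 + 576 = 1537 ✓.
  1537 · 101 = 155237: from (31² + 24²)(1² + 10²), take (31·1 − 24·10, 31·10 + 24·1) = (31 − 240, 310 + 24) = (-209, 334); dropping signs (only squares matter) gives (209, 334); check 209² + 334² = 43681 + 111556 = 155237 ✓.
Step 4: Order so x ≤ y and verify: 209² + 334² = 43681 + 111556 = 155237 = n. ✓

n = 155237 = 209² + 334² (one valid representation with x ≤ y).


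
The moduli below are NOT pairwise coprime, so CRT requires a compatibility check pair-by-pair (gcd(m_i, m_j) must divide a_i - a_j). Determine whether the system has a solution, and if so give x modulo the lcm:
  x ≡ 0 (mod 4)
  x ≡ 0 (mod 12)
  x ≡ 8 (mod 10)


Moduli 4, 12, 10 are not pairwise coprime, so CRT works modulo lcm(m_i) when all pairwise compatibility conditions hold.
Pairwise compatibility: gcd(m_i, m_j) must divide a_i - a_j for every pair.
Merge one congruence at a time:
  Start: x ≡ 0 (mod 4).
  Combine with x ≡ 0 (mod 12): gcd(4, 12) = 4; 0 - 0 = 0, which IS divisible by 4, so compatible.
    Write x = 0 + 4·t and substitute into x ≡ 0 (mod 12): 4·t ≡ 0 − 0 = 0 (mod 12).
    Divide the congruence (and modulus) by g = 4: 1·t ≡ 0 (mod 3).
    So t ≡ 0 (mod 3).
    Then x = 0 + 4·0 = 0, valid modulo lcm(4, 12) = 12: x ≡ 0 (mod 12).
  Combine with x ≡ 8 (mod 10): gcd(12, 10) = 2; 8 - 0 = 8, which IS divisible by 2, so compatible.
    Write x = 0 + 12·t and substitute into x ≡ 8 (mod 10): 12·t ≡ 8 − 0 = 8 (mod 10).
    Divide the congruence (and modulus) by g = 2: 6·t ≡ 4 (mod 5).
    Reduce coefficients mod 5: 1·t ≡ 4 (mod 5).
    So t ≡ 4 (mod 5).
    Then x = 0 + 12·4 = 48, valid modulo lcm(12, 10) = 60: x ≡ 48 (mod 60).
Verify: 48 mod 4 = 0, 48 mod 12 = 0, 48 mod 10 = 8.

x ≡ 48 (mod 60).


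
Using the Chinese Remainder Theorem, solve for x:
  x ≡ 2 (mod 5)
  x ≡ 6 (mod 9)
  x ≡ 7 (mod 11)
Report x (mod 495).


Moduli 5, 9, 11 are pairwise coprime; by CRT there is a unique solution modulo M = 5 · 9 · 11 = 495.
Solve pairwise, accumulating the modulus:
  Start with x ≡ 2 (mod 5).
  Combine with x ≡ 6 (mod 9): since gcd(5, 9) = 1, we get a unique residue mod 45.
    Write x = 2 + 5·t and substitute into x ≡ 6 (mod 9): 5·t ≡ 6 − 2 = 4 (mod 9).
    The inverse of 5 mod 9 is 2 (since 5·2 = 10 = 1·9 + 1), so t ≡ 2·4 = 8 ≡ 8 (mod 9).
    Then x = 2 + 5·8 = 42, valid modulo lcm(5, 9) = 45: x ≡ 42 (mod 45).
  Combine with x ≡ 7 (mod 11): since gcd(45, 11) = 1, we get a unique residue mod 495.
    Write x = 42 + 45·t and substitute into x ≡ 7 (mod 11): 45·t ≡ 7 − 42 = -35 (mod 11).
    Reduce coefficients mod 11: 1·t ≡ 9 (mod 11).
    So t ≡ 9 (mod 11).
    Then x = 42 + 45·9 = 447, valid modulo lcm(45, 11) = 495: x ≡ 447 (mod 495).
Verify: 447 mod 5 = 2 ✓, 447 mod 9 = 6 ✓, 447 mod 11 = 7 ✓.

x ≡ 447 (mod 495).


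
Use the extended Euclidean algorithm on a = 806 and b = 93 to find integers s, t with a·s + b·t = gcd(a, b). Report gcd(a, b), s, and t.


Euclidean algorithm on (806, 93) — divide until remainder is 0:
  806 = 8 · 93 + 62
  93 = 1 · 62 + 31
  62 = 2 · 31 + 0
gcd(806, 93) = 31.
Track Bezout coefficients alongside the remainders: start with r₀ = 806 = a·1 + b·0 (s = 1, t = 0) and r₁ = 93 = a·0 + b·1 (s = 0, t = 1); each new remainder r_{k+1} = r_{k-1} − q_k·r_k inherits s_{k+1} = s_{k-1} − q_k·s_k, t_{k+1} = t_{k-1} − q_k·t_k, so r_k = a·s_k + b·t_k at every step:
  q = 8: r = 62, s = 1 − 8·0 = 1, t = 0 − 8·1 = -8  (check: 806·1 + 93·(-8) = 62)
  q = 1: r = 31, s = 0 − 1·1 = -1, t = 1 − 1·(-8) = 9  (check: 806·(-1) + 93·9 = 31)
The row with r = 31 (the gcd) gives the Bezout coefficients s = -1, t = 9.
Result: 806 · (-1) + 93 · (9) = 31.

gcd(806, 93) = 31; s = -1, t = 9 (check: 806·(-1) + 93·9 = 31).


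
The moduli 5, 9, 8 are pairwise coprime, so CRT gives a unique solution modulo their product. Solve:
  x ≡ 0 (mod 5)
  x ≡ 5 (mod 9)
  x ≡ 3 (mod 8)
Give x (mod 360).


Moduli 5, 9, 8 are pairwise coprime; by CRT there is a unique solution modulo M = 5 · 9 · 8 = 360.
Solve pairwise, accumulating the modulus:
  Start with x ≡ 0 (mod 5).
  Combine with x ≡ 5 (mod 9): since gcd(5, 9) = 1, we get a unique residue mod 45.
    Write x = 0 + 5·t and substitute into x ≡ 5 (mod 9): 5·t ≡ 5 − 0 = 5 (mod 9).
    The inverse of 5 mod 9 is 2 (since 5·2 = 10 = 1·9 + 1), so t ≡ 2·5 = 10 ≡ 1 (mod 9).
    Then x = 0 + 5·1 = 5, valid modulo lcm(5, 9) = 45: x ≡ 5 (mod 45).
  Combine with x ≡ 3 (mod 8): since gcd(45, 8) = 1, we get a unique residue mod 360.
    Write x = 5 + 45·t and substitute into x ≡ 3 (mod 8): 45·t ≡ 3 − 5 = -2 (mod 8).
    Reduce coefficients mod 8: 5·t ≡ 6 (mod 8).
    The inverse of 5 mod 8 is 5 (since 5·5 = 25 = 3·8 + 1), so t ≡ 5·6 = 30 ≡ 6 (mod 8).
    Then x = 5 + 45·6 = 275, valid modulo lcm(45, 8) = 360: x ≡ 275 (mod 360).
Verify: 275 mod 5 = 0 ✓, 275 mod 9 = 5 ✓, 275 mod 8 = 3 ✓.

x ≡ 275 (mod 360).


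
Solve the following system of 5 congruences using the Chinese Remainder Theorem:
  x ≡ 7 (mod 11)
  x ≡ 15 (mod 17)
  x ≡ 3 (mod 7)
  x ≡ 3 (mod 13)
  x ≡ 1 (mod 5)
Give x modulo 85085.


Product of moduli M = 11 · 17 · 7 · 13 · 5 = 85085.
Merge one congruence at a time:
  Start: x ≡ 7 (mod 11).
  Combine with x ≡ 15 (mod 17); new modulus lcm = 187.
    Write x = 7 + 11·t and substitute into x ≡ 15 (mod 17): 11·t ≡ 15 − 7 = 8 (mod 17).
    The inverse of 11 mod 17 is 14 (since 11·14 = 154 = 9·17 + 1), so t ≡ 14·8 = 112 ≡ 10 (mod 17).
    Then x = 7 + 11·10 = 117, valid modulo lcm(11, 17) = 187: x ≡ 117 (mod 187).
  Combine with x ≡ 3 (mod 7); new modulus lcm = 1309.
    Write x = 117 + 187·t and substitute into x ≡ 3 (mod 7): 187·t ≡ 3 − 117 = -114 (mod 7).
    Reduce coefficients mod 7: 5·t ≡ 5 (mod 7).
    The inverse of 5 mod 7 is 3 (since 5·3 = 15 = 2·7 + 1), so t ≡ 3·5 = 15 ≡ 1 (mod 7).
    Then x = 117 + 187·1 = 304, valid modulo lcm(187, 7) = 1309: x ≡ 304 (mod 1309).
  Combine with x ≡ 3 (mod 13); new modulus lcm = 17017.
    Write x = 304 + 1309·t and substitute into x ≡ 3 (mod 13): 1309·t ≡ 3 − 304 = -301 (mod 13).
    Reduce coefficients mod 13: 9·t ≡ 11 (mod 13).
    The inverse of 9 mod 13 is 3 (since 9·3 = 27 = 2·13 + 1), so t ≡ 3·11 = 33 ≡ 7 (mod 13).
    Then x = 304 + 1309·7 = 9467, valid modulo lcm(1309, 13) = 17017: x ≡ 9467 (mod 17017).
  Combine with x ≡ 1 (mod 5); new modulus lcm = 85085.
    Write x = 9467 + 17017·t and substitute into x ≡ 1 (mod 5): 17017·t ≡ 1 − 9467 = -9466 (mod 5).
    Reduce coefficients mod 5: 2·t ≡ 4 (mod 5).
    The inverse of 2 mod 5 is 3 (since 2·3 = 6 = 1·5 + 1), so t ≡ 3·4 = 12 ≡ 2 (mod 5).
    Then x = 9467 + 17017·2 = 43501, valid modulo lcm(17017, 5) = 85085: x ≡ 43501 (mod 85085).
Verify against each original: 43501 mod 11 = 7, 43501 mod 17 = 15, 43501 mod 7 = 3, 43501 mod 13 = 3, 43501 mod 5 = 1.

x ≡ 43501 (mod 85085).
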